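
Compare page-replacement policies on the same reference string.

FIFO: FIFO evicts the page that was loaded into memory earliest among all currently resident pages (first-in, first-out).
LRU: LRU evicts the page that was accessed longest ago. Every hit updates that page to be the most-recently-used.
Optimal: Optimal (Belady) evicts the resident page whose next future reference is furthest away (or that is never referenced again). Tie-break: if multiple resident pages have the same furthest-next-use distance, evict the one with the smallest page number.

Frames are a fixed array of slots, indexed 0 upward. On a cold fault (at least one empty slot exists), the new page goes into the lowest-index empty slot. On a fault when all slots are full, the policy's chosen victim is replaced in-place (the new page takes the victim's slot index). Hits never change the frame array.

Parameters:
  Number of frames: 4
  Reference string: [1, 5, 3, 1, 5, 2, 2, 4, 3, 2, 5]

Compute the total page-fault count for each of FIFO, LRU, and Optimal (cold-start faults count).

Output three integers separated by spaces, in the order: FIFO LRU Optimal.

Answer: 5 6 5

Derivation:
--- FIFO ---
  step 0: ref 1 -> FAULT, frames=[1,-,-,-] (faults so far: 1)
  step 1: ref 5 -> FAULT, frames=[1,5,-,-] (faults so far: 2)
  step 2: ref 3 -> FAULT, frames=[1,5,3,-] (faults so far: 3)
  step 3: ref 1 -> HIT, frames=[1,5,3,-] (faults so far: 3)
  step 4: ref 5 -> HIT, frames=[1,5,3,-] (faults so far: 3)
  step 5: ref 2 -> FAULT, frames=[1,5,3,2] (faults so far: 4)
  step 6: ref 2 -> HIT, frames=[1,5,3,2] (faults so far: 4)
  step 7: ref 4 -> FAULT, evict 1, frames=[4,5,3,2] (faults so far: 5)
  step 8: ref 3 -> HIT, frames=[4,5,3,2] (faults so far: 5)
  step 9: ref 2 -> HIT, frames=[4,5,3,2] (faults so far: 5)
  step 10: ref 5 -> HIT, frames=[4,5,3,2] (faults so far: 5)
  FIFO total faults: 5
--- LRU ---
  step 0: ref 1 -> FAULT, frames=[1,-,-,-] (faults so far: 1)
  step 1: ref 5 -> FAULT, frames=[1,5,-,-] (faults so far: 2)
  step 2: ref 3 -> FAULT, frames=[1,5,3,-] (faults so far: 3)
  step 3: ref 1 -> HIT, frames=[1,5,3,-] (faults so far: 3)
  step 4: ref 5 -> HIT, frames=[1,5,3,-] (faults so far: 3)
  step 5: ref 2 -> FAULT, frames=[1,5,3,2] (faults so far: 4)
  step 6: ref 2 -> HIT, frames=[1,5,3,2] (faults so far: 4)
  step 7: ref 4 -> FAULT, evict 3, frames=[1,5,4,2] (faults so far: 5)
  step 8: ref 3 -> FAULT, evict 1, frames=[3,5,4,2] (faults so far: 6)
  step 9: ref 2 -> HIT, frames=[3,5,4,2] (faults so far: 6)
  step 10: ref 5 -> HIT, frames=[3,5,4,2] (faults so far: 6)
  LRU total faults: 6
--- Optimal ---
  step 0: ref 1 -> FAULT, frames=[1,-,-,-] (faults so far: 1)
  step 1: ref 5 -> FAULT, frames=[1,5,-,-] (faults so far: 2)
  step 2: ref 3 -> FAULT, frames=[1,5,3,-] (faults so far: 3)
  step 3: ref 1 -> HIT, frames=[1,5,3,-] (faults so far: 3)
  step 4: ref 5 -> HIT, frames=[1,5,3,-] (faults so far: 3)
  step 5: ref 2 -> FAULT, frames=[1,5,3,2] (faults so far: 4)
  step 6: ref 2 -> HIT, frames=[1,5,3,2] (faults so far: 4)
  step 7: ref 4 -> FAULT, evict 1, frames=[4,5,3,2] (faults so far: 5)
  step 8: ref 3 -> HIT, frames=[4,5,3,2] (faults so far: 5)
  step 9: ref 2 -> HIT, frames=[4,5,3,2] (faults so far: 5)
  step 10: ref 5 -> HIT, frames=[4,5,3,2] (faults so far: 5)
  Optimal total faults: 5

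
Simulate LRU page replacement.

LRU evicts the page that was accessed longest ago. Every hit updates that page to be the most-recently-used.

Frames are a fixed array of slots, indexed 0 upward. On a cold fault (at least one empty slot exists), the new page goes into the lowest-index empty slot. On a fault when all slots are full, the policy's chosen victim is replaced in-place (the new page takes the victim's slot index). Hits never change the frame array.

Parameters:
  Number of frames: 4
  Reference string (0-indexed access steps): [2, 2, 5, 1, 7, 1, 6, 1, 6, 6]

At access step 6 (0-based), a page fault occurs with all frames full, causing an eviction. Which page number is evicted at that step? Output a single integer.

Step 0: ref 2 -> FAULT, frames=[2,-,-,-]
Step 1: ref 2 -> HIT, frames=[2,-,-,-]
Step 2: ref 5 -> FAULT, frames=[2,5,-,-]
Step 3: ref 1 -> FAULT, frames=[2,5,1,-]
Step 4: ref 7 -> FAULT, frames=[2,5,1,7]
Step 5: ref 1 -> HIT, frames=[2,5,1,7]
Step 6: ref 6 -> FAULT, evict 2, frames=[6,5,1,7]
At step 6: evicted page 2

Answer: 2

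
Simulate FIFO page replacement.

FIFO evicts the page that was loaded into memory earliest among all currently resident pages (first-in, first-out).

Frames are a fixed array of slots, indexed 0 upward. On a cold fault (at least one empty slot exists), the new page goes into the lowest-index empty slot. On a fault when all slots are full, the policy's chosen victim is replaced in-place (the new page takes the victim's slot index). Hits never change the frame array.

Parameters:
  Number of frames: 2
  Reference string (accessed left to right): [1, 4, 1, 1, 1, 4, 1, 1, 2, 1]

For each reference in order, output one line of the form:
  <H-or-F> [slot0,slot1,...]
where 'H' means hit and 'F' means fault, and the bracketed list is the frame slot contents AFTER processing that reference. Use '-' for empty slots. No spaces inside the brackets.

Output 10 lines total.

F [1,-]
F [1,4]
H [1,4]
H [1,4]
H [1,4]
H [1,4]
H [1,4]
H [1,4]
F [2,4]
F [2,1]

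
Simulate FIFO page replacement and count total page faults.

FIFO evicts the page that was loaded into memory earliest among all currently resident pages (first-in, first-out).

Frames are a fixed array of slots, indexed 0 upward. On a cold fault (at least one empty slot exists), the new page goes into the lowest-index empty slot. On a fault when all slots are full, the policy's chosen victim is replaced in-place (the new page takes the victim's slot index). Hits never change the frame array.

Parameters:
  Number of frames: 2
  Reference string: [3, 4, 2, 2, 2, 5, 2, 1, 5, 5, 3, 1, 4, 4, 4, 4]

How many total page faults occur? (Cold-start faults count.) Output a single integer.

Answer: 7

Derivation:
Step 0: ref 3 → FAULT, frames=[3,-]
Step 1: ref 4 → FAULT, frames=[3,4]
Step 2: ref 2 → FAULT (evict 3), frames=[2,4]
Step 3: ref 2 → HIT, frames=[2,4]
Step 4: ref 2 → HIT, frames=[2,4]
Step 5: ref 5 → FAULT (evict 4), frames=[2,5]
Step 6: ref 2 → HIT, frames=[2,5]
Step 7: ref 1 → FAULT (evict 2), frames=[1,5]
Step 8: ref 5 → HIT, frames=[1,5]
Step 9: ref 5 → HIT, frames=[1,5]
Step 10: ref 3 → FAULT (evict 5), frames=[1,3]
Step 11: ref 1 → HIT, frames=[1,3]
Step 12: ref 4 → FAULT (evict 1), frames=[4,3]
Step 13: ref 4 → HIT, frames=[4,3]
Step 14: ref 4 → HIT, frames=[4,3]
Step 15: ref 4 → HIT, frames=[4,3]
Total faults: 7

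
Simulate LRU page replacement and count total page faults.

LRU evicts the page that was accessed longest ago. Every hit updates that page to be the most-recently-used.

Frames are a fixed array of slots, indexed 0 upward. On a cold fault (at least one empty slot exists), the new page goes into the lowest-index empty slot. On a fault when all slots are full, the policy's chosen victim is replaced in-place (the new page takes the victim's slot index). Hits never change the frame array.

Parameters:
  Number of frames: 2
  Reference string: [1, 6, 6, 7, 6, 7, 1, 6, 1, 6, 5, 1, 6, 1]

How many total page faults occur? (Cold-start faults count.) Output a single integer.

Answer: 8

Derivation:
Step 0: ref 1 → FAULT, frames=[1,-]
Step 1: ref 6 → FAULT, frames=[1,6]
Step 2: ref 6 → HIT, frames=[1,6]
Step 3: ref 7 → FAULT (evict 1), frames=[7,6]
Step 4: ref 6 → HIT, frames=[7,6]
Step 5: ref 7 → HIT, frames=[7,6]
Step 6: ref 1 → FAULT (evict 6), frames=[7,1]
Step 7: ref 6 → FAULT (evict 7), frames=[6,1]
Step 8: ref 1 → HIT, frames=[6,1]
Step 9: ref 6 → HIT, frames=[6,1]
Step 10: ref 5 → FAULT (evict 1), frames=[6,5]
Step 11: ref 1 → FAULT (evict 6), frames=[1,5]
Step 12: ref 6 → FAULT (evict 5), frames=[1,6]
Step 13: ref 1 → HIT, frames=[1,6]
Total faults: 8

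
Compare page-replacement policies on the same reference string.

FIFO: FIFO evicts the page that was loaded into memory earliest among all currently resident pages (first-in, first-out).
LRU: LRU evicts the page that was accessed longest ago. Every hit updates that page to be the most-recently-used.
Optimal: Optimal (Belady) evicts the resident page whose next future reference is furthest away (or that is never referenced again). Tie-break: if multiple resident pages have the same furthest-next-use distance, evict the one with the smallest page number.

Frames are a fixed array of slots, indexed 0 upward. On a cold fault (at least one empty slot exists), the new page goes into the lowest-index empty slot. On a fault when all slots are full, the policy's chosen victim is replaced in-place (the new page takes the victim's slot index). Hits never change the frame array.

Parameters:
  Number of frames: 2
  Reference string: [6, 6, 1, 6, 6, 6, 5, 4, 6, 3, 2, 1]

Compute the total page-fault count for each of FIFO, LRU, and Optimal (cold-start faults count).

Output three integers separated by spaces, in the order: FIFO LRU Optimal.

Answer: 8 8 7

Derivation:
--- FIFO ---
  step 0: ref 6 -> FAULT, frames=[6,-] (faults so far: 1)
  step 1: ref 6 -> HIT, frames=[6,-] (faults so far: 1)
  step 2: ref 1 -> FAULT, frames=[6,1] (faults so far: 2)
  step 3: ref 6 -> HIT, frames=[6,1] (faults so far: 2)
  step 4: ref 6 -> HIT, frames=[6,1] (faults so far: 2)
  step 5: ref 6 -> HIT, frames=[6,1] (faults so far: 2)
  step 6: ref 5 -> FAULT, evict 6, frames=[5,1] (faults so far: 3)
  step 7: ref 4 -> FAULT, evict 1, frames=[5,4] (faults so far: 4)
  step 8: ref 6 -> FAULT, evict 5, frames=[6,4] (faults so far: 5)
  step 9: ref 3 -> FAULT, evict 4, frames=[6,3] (faults so far: 6)
  step 10: ref 2 -> FAULT, evict 6, frames=[2,3] (faults so far: 7)
  step 11: ref 1 -> FAULT, evict 3, frames=[2,1] (faults so far: 8)
  FIFO total faults: 8
--- LRU ---
  step 0: ref 6 -> FAULT, frames=[6,-] (faults so far: 1)
  step 1: ref 6 -> HIT, frames=[6,-] (faults so far: 1)
  step 2: ref 1 -> FAULT, frames=[6,1] (faults so far: 2)
  step 3: ref 6 -> HIT, frames=[6,1] (faults so far: 2)
  step 4: ref 6 -> HIT, frames=[6,1] (faults so far: 2)
  step 5: ref 6 -> HIT, frames=[6,1] (faults so far: 2)
  step 6: ref 5 -> FAULT, evict 1, frames=[6,5] (faults so far: 3)
  step 7: ref 4 -> FAULT, evict 6, frames=[4,5] (faults so far: 4)
  step 8: ref 6 -> FAULT, evict 5, frames=[4,6] (faults so far: 5)
  step 9: ref 3 -> FAULT, evict 4, frames=[3,6] (faults so far: 6)
  step 10: ref 2 -> FAULT, evict 6, frames=[3,2] (faults so far: 7)
  step 11: ref 1 -> FAULT, evict 3, frames=[1,2] (faults so far: 8)
  LRU total faults: 8
--- Optimal ---
  step 0: ref 6 -> FAULT, frames=[6,-] (faults so far: 1)
  step 1: ref 6 -> HIT, frames=[6,-] (faults so far: 1)
  step 2: ref 1 -> FAULT, frames=[6,1] (faults so far: 2)
  step 3: ref 6 -> HIT, frames=[6,1] (faults so far: 2)
  step 4: ref 6 -> HIT, frames=[6,1] (faults so far: 2)
  step 5: ref 6 -> HIT, frames=[6,1] (faults so far: 2)
  step 6: ref 5 -> FAULT, evict 1, frames=[6,5] (faults so far: 3)
  step 7: ref 4 -> FAULT, evict 5, frames=[6,4] (faults so far: 4)
  step 8: ref 6 -> HIT, frames=[6,4] (faults so far: 4)
  step 9: ref 3 -> FAULT, evict 4, frames=[6,3] (faults so far: 5)
  step 10: ref 2 -> FAULT, evict 3, frames=[6,2] (faults so far: 6)
  step 11: ref 1 -> FAULT, evict 2, frames=[6,1] (faults so far: 7)
  Optimal total faults: 7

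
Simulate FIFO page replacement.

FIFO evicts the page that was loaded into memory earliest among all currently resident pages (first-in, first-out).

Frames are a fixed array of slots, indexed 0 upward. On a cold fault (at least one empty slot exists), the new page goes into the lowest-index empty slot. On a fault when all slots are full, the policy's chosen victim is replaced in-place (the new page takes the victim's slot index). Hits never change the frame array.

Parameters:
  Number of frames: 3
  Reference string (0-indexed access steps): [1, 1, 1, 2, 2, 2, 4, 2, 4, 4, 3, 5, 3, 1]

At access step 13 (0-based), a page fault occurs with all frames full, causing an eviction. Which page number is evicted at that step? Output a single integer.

Answer: 4

Derivation:
Step 0: ref 1 -> FAULT, frames=[1,-,-]
Step 1: ref 1 -> HIT, frames=[1,-,-]
Step 2: ref 1 -> HIT, frames=[1,-,-]
Step 3: ref 2 -> FAULT, frames=[1,2,-]
Step 4: ref 2 -> HIT, frames=[1,2,-]
Step 5: ref 2 -> HIT, frames=[1,2,-]
Step 6: ref 4 -> FAULT, frames=[1,2,4]
Step 7: ref 2 -> HIT, frames=[1,2,4]
Step 8: ref 4 -> HIT, frames=[1,2,4]
Step 9: ref 4 -> HIT, frames=[1,2,4]
Step 10: ref 3 -> FAULT, evict 1, frames=[3,2,4]
Step 11: ref 5 -> FAULT, evict 2, frames=[3,5,4]
Step 12: ref 3 -> HIT, frames=[3,5,4]
Step 13: ref 1 -> FAULT, evict 4, frames=[3,5,1]
At step 13: evicted page 4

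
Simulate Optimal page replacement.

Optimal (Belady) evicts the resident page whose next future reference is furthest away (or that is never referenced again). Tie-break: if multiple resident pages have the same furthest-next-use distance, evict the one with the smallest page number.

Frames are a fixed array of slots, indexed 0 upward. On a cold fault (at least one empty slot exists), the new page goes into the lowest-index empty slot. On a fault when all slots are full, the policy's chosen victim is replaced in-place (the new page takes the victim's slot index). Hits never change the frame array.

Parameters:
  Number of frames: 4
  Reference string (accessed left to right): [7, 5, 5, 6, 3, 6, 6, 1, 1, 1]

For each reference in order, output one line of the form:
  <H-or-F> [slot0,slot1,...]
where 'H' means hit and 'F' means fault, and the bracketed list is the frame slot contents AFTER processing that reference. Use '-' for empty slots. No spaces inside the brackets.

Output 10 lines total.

F [7,-,-,-]
F [7,5,-,-]
H [7,5,-,-]
F [7,5,6,-]
F [7,5,6,3]
H [7,5,6,3]
H [7,5,6,3]
F [7,5,6,1]
H [7,5,6,1]
H [7,5,6,1]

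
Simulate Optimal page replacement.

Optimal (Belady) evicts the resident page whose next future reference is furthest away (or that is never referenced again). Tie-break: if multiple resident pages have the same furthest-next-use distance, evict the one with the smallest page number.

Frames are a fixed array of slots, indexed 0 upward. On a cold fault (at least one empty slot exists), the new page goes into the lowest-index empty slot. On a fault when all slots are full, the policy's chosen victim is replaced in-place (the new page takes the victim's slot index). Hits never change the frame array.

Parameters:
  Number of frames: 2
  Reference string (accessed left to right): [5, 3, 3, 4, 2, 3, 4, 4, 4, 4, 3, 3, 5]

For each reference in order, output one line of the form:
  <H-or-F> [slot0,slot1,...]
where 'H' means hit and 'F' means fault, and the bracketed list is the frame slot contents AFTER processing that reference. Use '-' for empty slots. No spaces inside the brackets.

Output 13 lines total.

F [5,-]
F [5,3]
H [5,3]
F [4,3]
F [2,3]
H [2,3]
F [4,3]
H [4,3]
H [4,3]
H [4,3]
H [4,3]
H [4,3]
F [4,5]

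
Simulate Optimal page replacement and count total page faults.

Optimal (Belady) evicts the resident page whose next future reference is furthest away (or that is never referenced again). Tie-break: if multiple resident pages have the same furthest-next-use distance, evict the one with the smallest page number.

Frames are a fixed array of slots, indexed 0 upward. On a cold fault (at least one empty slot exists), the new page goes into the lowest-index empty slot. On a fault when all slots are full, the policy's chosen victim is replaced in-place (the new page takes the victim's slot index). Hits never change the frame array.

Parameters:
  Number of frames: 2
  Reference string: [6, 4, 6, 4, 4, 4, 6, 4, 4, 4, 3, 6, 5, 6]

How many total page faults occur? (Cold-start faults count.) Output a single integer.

Step 0: ref 6 → FAULT, frames=[6,-]
Step 1: ref 4 → FAULT, frames=[6,4]
Step 2: ref 6 → HIT, frames=[6,4]
Step 3: ref 4 → HIT, frames=[6,4]
Step 4: ref 4 → HIT, frames=[6,4]
Step 5: ref 4 → HIT, frames=[6,4]
Step 6: ref 6 → HIT, frames=[6,4]
Step 7: ref 4 → HIT, frames=[6,4]
Step 8: ref 4 → HIT, frames=[6,4]
Step 9: ref 4 → HIT, frames=[6,4]
Step 10: ref 3 → FAULT (evict 4), frames=[6,3]
Step 11: ref 6 → HIT, frames=[6,3]
Step 12: ref 5 → FAULT (evict 3), frames=[6,5]
Step 13: ref 6 → HIT, frames=[6,5]
Total faults: 4

Answer: 4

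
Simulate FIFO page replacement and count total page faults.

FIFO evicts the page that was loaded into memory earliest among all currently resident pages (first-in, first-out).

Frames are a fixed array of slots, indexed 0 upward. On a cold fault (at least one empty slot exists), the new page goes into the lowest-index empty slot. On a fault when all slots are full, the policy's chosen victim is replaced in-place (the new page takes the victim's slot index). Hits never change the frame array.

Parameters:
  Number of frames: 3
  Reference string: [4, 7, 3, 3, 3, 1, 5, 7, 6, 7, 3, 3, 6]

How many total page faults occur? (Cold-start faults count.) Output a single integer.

Step 0: ref 4 → FAULT, frames=[4,-,-]
Step 1: ref 7 → FAULT, frames=[4,7,-]
Step 2: ref 3 → FAULT, frames=[4,7,3]
Step 3: ref 3 → HIT, frames=[4,7,3]
Step 4: ref 3 → HIT, frames=[4,7,3]
Step 5: ref 1 → FAULT (evict 4), frames=[1,7,3]
Step 6: ref 5 → FAULT (evict 7), frames=[1,5,3]
Step 7: ref 7 → FAULT (evict 3), frames=[1,5,7]
Step 8: ref 6 → FAULT (evict 1), frames=[6,5,7]
Step 9: ref 7 → HIT, frames=[6,5,7]
Step 10: ref 3 → FAULT (evict 5), frames=[6,3,7]
Step 11: ref 3 → HIT, frames=[6,3,7]
Step 12: ref 6 → HIT, frames=[6,3,7]
Total faults: 8

Answer: 8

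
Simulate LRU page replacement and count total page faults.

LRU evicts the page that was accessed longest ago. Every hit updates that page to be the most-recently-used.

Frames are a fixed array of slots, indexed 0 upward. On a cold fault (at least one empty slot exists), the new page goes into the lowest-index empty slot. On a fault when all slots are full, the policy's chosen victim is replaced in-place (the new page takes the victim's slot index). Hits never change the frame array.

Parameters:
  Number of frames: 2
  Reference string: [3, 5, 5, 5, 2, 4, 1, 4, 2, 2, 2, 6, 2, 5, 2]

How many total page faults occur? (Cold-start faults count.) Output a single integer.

Step 0: ref 3 → FAULT, frames=[3,-]
Step 1: ref 5 → FAULT, frames=[3,5]
Step 2: ref 5 → HIT, frames=[3,5]
Step 3: ref 5 → HIT, frames=[3,5]
Step 4: ref 2 → FAULT (evict 3), frames=[2,5]
Step 5: ref 4 → FAULT (evict 5), frames=[2,4]
Step 6: ref 1 → FAULT (evict 2), frames=[1,4]
Step 7: ref 4 → HIT, frames=[1,4]
Step 8: ref 2 → FAULT (evict 1), frames=[2,4]
Step 9: ref 2 → HIT, frames=[2,4]
Step 10: ref 2 → HIT, frames=[2,4]
Step 11: ref 6 → FAULT (evict 4), frames=[2,6]
Step 12: ref 2 → HIT, frames=[2,6]
Step 13: ref 5 → FAULT (evict 6), frames=[2,5]
Step 14: ref 2 → HIT, frames=[2,5]
Total faults: 8

Answer: 8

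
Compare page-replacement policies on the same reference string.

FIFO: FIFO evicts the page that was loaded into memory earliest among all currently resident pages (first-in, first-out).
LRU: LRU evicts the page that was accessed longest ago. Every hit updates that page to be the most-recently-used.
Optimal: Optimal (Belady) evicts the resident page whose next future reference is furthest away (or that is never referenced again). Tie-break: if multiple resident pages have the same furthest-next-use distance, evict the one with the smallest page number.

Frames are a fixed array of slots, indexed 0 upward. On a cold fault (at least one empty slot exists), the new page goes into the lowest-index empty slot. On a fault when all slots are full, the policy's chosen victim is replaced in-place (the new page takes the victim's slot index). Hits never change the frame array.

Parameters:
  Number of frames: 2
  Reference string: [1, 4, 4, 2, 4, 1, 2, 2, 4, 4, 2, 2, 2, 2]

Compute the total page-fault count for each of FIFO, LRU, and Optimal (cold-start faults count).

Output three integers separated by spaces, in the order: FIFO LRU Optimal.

--- FIFO ---
  step 0: ref 1 -> FAULT, frames=[1,-] (faults so far: 1)
  step 1: ref 4 -> FAULT, frames=[1,4] (faults so far: 2)
  step 2: ref 4 -> HIT, frames=[1,4] (faults so far: 2)
  step 3: ref 2 -> FAULT, evict 1, frames=[2,4] (faults so far: 3)
  step 4: ref 4 -> HIT, frames=[2,4] (faults so far: 3)
  step 5: ref 1 -> FAULT, evict 4, frames=[2,1] (faults so far: 4)
  step 6: ref 2 -> HIT, frames=[2,1] (faults so far: 4)
  step 7: ref 2 -> HIT, frames=[2,1] (faults so far: 4)
  step 8: ref 4 -> FAULT, evict 2, frames=[4,1] (faults so far: 5)
  step 9: ref 4 -> HIT, frames=[4,1] (faults so far: 5)
  step 10: ref 2 -> FAULT, evict 1, frames=[4,2] (faults so far: 6)
  step 11: ref 2 -> HIT, frames=[4,2] (faults so far: 6)
  step 12: ref 2 -> HIT, frames=[4,2] (faults so far: 6)
  step 13: ref 2 -> HIT, frames=[4,2] (faults so far: 6)
  FIFO total faults: 6
--- LRU ---
  step 0: ref 1 -> FAULT, frames=[1,-] (faults so far: 1)
  step 1: ref 4 -> FAULT, frames=[1,4] (faults so far: 2)
  step 2: ref 4 -> HIT, frames=[1,4] (faults so far: 2)
  step 3: ref 2 -> FAULT, evict 1, frames=[2,4] (faults so far: 3)
  step 4: ref 4 -> HIT, frames=[2,4] (faults so far: 3)
  step 5: ref 1 -> FAULT, evict 2, frames=[1,4] (faults so far: 4)
  step 6: ref 2 -> FAULT, evict 4, frames=[1,2] (faults so far: 5)
  step 7: ref 2 -> HIT, frames=[1,2] (faults so far: 5)
  step 8: ref 4 -> FAULT, evict 1, frames=[4,2] (faults so far: 6)
  step 9: ref 4 -> HIT, frames=[4,2] (faults so far: 6)
  step 10: ref 2 -> HIT, frames=[4,2] (faults so far: 6)
  step 11: ref 2 -> HIT, frames=[4,2] (faults so far: 6)
  step 12: ref 2 -> HIT, frames=[4,2] (faults so far: 6)
  step 13: ref 2 -> HIT, frames=[4,2] (faults so far: 6)
  LRU total faults: 6
--- Optimal ---
  step 0: ref 1 -> FAULT, frames=[1,-] (faults so far: 1)
  step 1: ref 4 -> FAULT, frames=[1,4] (faults so far: 2)
  step 2: ref 4 -> HIT, frames=[1,4] (faults so far: 2)
  step 3: ref 2 -> FAULT, evict 1, frames=[2,4] (faults so far: 3)
  step 4: ref 4 -> HIT, frames=[2,4] (faults so far: 3)
  step 5: ref 1 -> FAULT, evict 4, frames=[2,1] (faults so far: 4)
  step 6: ref 2 -> HIT, frames=[2,1] (faults so far: 4)
  step 7: ref 2 -> HIT, frames=[2,1] (faults so far: 4)
  step 8: ref 4 -> FAULT, evict 1, frames=[2,4] (faults so far: 5)
  step 9: ref 4 -> HIT, frames=[2,4] (faults so far: 5)
  step 10: ref 2 -> HIT, frames=[2,4] (faults so far: 5)
  step 11: ref 2 -> HIT, frames=[2,4] (faults so far: 5)
  step 12: ref 2 -> HIT, frames=[2,4] (faults so far: 5)
  step 13: ref 2 -> HIT, frames=[2,4] (faults so far: 5)
  Optimal total faults: 5

Answer: 6 6 5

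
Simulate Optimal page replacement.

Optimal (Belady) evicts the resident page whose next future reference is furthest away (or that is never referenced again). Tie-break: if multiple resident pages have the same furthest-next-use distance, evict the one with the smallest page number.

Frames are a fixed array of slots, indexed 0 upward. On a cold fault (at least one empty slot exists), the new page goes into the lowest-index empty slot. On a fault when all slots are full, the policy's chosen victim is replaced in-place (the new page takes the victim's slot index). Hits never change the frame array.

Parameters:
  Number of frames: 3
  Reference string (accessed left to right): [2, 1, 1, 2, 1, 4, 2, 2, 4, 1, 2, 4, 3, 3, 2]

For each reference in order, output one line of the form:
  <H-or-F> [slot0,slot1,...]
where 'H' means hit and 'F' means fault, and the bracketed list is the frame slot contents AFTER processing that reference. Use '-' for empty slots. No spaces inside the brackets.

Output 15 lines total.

F [2,-,-]
F [2,1,-]
H [2,1,-]
H [2,1,-]
H [2,1,-]
F [2,1,4]
H [2,1,4]
H [2,1,4]
H [2,1,4]
H [2,1,4]
H [2,1,4]
H [2,1,4]
F [2,3,4]
H [2,3,4]
H [2,3,4]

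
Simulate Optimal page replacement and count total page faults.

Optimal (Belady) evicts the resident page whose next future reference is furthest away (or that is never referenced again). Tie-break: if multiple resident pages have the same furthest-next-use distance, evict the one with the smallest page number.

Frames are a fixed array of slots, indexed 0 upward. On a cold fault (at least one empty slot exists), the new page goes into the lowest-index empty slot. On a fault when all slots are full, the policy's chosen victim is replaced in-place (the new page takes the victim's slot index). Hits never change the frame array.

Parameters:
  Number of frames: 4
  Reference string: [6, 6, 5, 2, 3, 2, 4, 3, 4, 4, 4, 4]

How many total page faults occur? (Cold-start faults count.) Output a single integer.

Step 0: ref 6 → FAULT, frames=[6,-,-,-]
Step 1: ref 6 → HIT, frames=[6,-,-,-]
Step 2: ref 5 → FAULT, frames=[6,5,-,-]
Step 3: ref 2 → FAULT, frames=[6,5,2,-]
Step 4: ref 3 → FAULT, frames=[6,5,2,3]
Step 5: ref 2 → HIT, frames=[6,5,2,3]
Step 6: ref 4 → FAULT (evict 2), frames=[6,5,4,3]
Step 7: ref 3 → HIT, frames=[6,5,4,3]
Step 8: ref 4 → HIT, frames=[6,5,4,3]
Step 9: ref 4 → HIT, frames=[6,5,4,3]
Step 10: ref 4 → HIT, frames=[6,5,4,3]
Step 11: ref 4 → HIT, frames=[6,5,4,3]
Total faults: 5

Answer: 5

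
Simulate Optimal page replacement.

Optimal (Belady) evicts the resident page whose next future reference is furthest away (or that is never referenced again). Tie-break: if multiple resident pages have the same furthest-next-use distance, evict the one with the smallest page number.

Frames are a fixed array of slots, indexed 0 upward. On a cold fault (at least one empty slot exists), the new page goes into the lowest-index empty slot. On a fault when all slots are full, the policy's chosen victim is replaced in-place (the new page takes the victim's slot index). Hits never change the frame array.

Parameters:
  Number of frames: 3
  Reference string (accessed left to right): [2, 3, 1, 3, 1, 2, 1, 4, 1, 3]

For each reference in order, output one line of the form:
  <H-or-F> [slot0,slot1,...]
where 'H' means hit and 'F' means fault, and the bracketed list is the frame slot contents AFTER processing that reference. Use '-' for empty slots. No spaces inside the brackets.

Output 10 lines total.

F [2,-,-]
F [2,3,-]
F [2,3,1]
H [2,3,1]
H [2,3,1]
H [2,3,1]
H [2,3,1]
F [4,3,1]
H [4,3,1]
H [4,3,1]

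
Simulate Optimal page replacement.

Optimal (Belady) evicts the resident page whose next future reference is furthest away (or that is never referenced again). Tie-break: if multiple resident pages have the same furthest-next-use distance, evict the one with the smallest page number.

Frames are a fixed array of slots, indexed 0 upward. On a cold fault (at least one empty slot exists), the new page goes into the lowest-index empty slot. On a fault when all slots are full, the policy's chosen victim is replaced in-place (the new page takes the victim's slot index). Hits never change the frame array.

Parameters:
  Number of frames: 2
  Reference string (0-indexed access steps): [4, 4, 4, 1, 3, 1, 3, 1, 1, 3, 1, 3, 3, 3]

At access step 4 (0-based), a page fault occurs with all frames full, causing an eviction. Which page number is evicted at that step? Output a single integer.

Answer: 4

Derivation:
Step 0: ref 4 -> FAULT, frames=[4,-]
Step 1: ref 4 -> HIT, frames=[4,-]
Step 2: ref 4 -> HIT, frames=[4,-]
Step 3: ref 1 -> FAULT, frames=[4,1]
Step 4: ref 3 -> FAULT, evict 4, frames=[3,1]
At step 4: evicted page 4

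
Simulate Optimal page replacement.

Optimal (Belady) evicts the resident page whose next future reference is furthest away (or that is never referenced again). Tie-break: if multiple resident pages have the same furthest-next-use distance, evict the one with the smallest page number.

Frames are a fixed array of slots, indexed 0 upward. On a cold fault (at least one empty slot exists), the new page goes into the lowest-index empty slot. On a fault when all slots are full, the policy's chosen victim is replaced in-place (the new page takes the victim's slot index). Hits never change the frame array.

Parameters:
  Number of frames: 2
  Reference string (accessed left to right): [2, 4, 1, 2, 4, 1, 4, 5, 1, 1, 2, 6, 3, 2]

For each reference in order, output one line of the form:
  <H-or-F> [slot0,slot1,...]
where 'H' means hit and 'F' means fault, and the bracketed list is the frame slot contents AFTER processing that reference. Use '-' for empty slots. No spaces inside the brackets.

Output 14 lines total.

F [2,-]
F [2,4]
F [2,1]
H [2,1]
F [4,1]
H [4,1]
H [4,1]
F [5,1]
H [5,1]
H [5,1]
F [5,2]
F [6,2]
F [3,2]
H [3,2]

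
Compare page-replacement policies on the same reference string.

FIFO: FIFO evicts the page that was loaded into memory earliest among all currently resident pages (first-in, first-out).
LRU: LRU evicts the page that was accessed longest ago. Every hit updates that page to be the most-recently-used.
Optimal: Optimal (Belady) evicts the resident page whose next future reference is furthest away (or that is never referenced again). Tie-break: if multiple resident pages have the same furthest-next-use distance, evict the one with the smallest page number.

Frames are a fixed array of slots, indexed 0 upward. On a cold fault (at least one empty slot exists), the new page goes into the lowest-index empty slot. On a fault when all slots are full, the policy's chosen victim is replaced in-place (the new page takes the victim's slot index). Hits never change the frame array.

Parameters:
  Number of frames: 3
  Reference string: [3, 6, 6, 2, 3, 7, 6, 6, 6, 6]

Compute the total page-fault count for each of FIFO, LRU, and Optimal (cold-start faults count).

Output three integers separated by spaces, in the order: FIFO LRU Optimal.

Answer: 4 5 4

Derivation:
--- FIFO ---
  step 0: ref 3 -> FAULT, frames=[3,-,-] (faults so far: 1)
  step 1: ref 6 -> FAULT, frames=[3,6,-] (faults so far: 2)
  step 2: ref 6 -> HIT, frames=[3,6,-] (faults so far: 2)
  step 3: ref 2 -> FAULT, frames=[3,6,2] (faults so far: 3)
  step 4: ref 3 -> HIT, frames=[3,6,2] (faults so far: 3)
  step 5: ref 7 -> FAULT, evict 3, frames=[7,6,2] (faults so far: 4)
  step 6: ref 6 -> HIT, frames=[7,6,2] (faults so far: 4)
  step 7: ref 6 -> HIT, frames=[7,6,2] (faults so far: 4)
  step 8: ref 6 -> HIT, frames=[7,6,2] (faults so far: 4)
  step 9: ref 6 -> HIT, frames=[7,6,2] (faults so far: 4)
  FIFO total faults: 4
--- LRU ---
  step 0: ref 3 -> FAULT, frames=[3,-,-] (faults so far: 1)
  step 1: ref 6 -> FAULT, frames=[3,6,-] (faults so far: 2)
  step 2: ref 6 -> HIT, frames=[3,6,-] (faults so far: 2)
  step 3: ref 2 -> FAULT, frames=[3,6,2] (faults so far: 3)
  step 4: ref 3 -> HIT, frames=[3,6,2] (faults so far: 3)
  step 5: ref 7 -> FAULT, evict 6, frames=[3,7,2] (faults so far: 4)
  step 6: ref 6 -> FAULT, evict 2, frames=[3,7,6] (faults so far: 5)
  step 7: ref 6 -> HIT, frames=[3,7,6] (faults so far: 5)
  step 8: ref 6 -> HIT, frames=[3,7,6] (faults so far: 5)
  step 9: ref 6 -> HIT, frames=[3,7,6] (faults so far: 5)
  LRU total faults: 5
--- Optimal ---
  step 0: ref 3 -> FAULT, frames=[3,-,-] (faults so far: 1)
  step 1: ref 6 -> FAULT, frames=[3,6,-] (faults so far: 2)
  step 2: ref 6 -> HIT, frames=[3,6,-] (faults so far: 2)
  step 3: ref 2 -> FAULT, frames=[3,6,2] (faults so far: 3)
  step 4: ref 3 -> HIT, frames=[3,6,2] (faults so far: 3)
  step 5: ref 7 -> FAULT, evict 2, frames=[3,6,7] (faults so far: 4)
  step 6: ref 6 -> HIT, frames=[3,6,7] (faults so far: 4)
  step 7: ref 6 -> HIT, frames=[3,6,7] (faults so far: 4)
  step 8: ref 6 -> HIT, frames=[3,6,7] (faults so far: 4)
  step 9: ref 6 -> HIT, frames=[3,6,7] (faults so far: 4)
  Optimal total faults: 4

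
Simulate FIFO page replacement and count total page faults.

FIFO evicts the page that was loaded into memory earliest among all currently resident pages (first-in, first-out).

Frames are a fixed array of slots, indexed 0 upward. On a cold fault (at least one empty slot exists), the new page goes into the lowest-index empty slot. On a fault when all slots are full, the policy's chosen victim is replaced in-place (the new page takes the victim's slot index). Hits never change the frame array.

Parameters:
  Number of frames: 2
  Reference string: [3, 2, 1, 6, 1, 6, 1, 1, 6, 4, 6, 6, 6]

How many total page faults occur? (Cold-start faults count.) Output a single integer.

Answer: 5

Derivation:
Step 0: ref 3 → FAULT, frames=[3,-]
Step 1: ref 2 → FAULT, frames=[3,2]
Step 2: ref 1 → FAULT (evict 3), frames=[1,2]
Step 3: ref 6 → FAULT (evict 2), frames=[1,6]
Step 4: ref 1 → HIT, frames=[1,6]
Step 5: ref 6 → HIT, frames=[1,6]
Step 6: ref 1 → HIT, frames=[1,6]
Step 7: ref 1 → HIT, frames=[1,6]
Step 8: ref 6 → HIT, frames=[1,6]
Step 9: ref 4 → FAULT (evict 1), frames=[4,6]
Step 10: ref 6 → HIT, frames=[4,6]
Step 11: ref 6 → HIT, frames=[4,6]
Step 12: ref 6 → HIT, frames=[4,6]
Total faults: 5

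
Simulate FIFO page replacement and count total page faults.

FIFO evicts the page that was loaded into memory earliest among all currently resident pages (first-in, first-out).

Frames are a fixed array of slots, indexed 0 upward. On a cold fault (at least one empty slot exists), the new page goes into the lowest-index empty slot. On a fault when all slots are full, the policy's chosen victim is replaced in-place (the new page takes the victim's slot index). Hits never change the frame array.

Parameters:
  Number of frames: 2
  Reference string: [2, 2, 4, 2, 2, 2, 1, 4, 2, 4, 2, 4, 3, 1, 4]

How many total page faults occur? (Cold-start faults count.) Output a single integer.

Step 0: ref 2 → FAULT, frames=[2,-]
Step 1: ref 2 → HIT, frames=[2,-]
Step 2: ref 4 → FAULT, frames=[2,4]
Step 3: ref 2 → HIT, frames=[2,4]
Step 4: ref 2 → HIT, frames=[2,4]
Step 5: ref 2 → HIT, frames=[2,4]
Step 6: ref 1 → FAULT (evict 2), frames=[1,4]
Step 7: ref 4 → HIT, frames=[1,4]
Step 8: ref 2 → FAULT (evict 4), frames=[1,2]
Step 9: ref 4 → FAULT (evict 1), frames=[4,2]
Step 10: ref 2 → HIT, frames=[4,2]
Step 11: ref 4 → HIT, frames=[4,2]
Step 12: ref 3 → FAULT (evict 2), frames=[4,3]
Step 13: ref 1 → FAULT (evict 4), frames=[1,3]
Step 14: ref 4 → FAULT (evict 3), frames=[1,4]
Total faults: 8

Answer: 8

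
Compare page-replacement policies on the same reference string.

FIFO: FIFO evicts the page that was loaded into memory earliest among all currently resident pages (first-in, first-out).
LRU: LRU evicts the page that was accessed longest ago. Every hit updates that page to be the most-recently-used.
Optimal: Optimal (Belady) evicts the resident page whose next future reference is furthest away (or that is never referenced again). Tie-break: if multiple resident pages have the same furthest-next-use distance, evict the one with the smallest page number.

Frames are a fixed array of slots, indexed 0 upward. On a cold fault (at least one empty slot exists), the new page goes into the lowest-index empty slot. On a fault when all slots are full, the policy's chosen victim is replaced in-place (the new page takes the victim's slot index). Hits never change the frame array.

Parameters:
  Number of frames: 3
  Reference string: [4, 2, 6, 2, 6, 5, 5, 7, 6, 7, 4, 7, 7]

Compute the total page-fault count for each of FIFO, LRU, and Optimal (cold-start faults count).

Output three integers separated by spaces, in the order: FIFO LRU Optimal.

Answer: 6 6 5

Derivation:
--- FIFO ---
  step 0: ref 4 -> FAULT, frames=[4,-,-] (faults so far: 1)
  step 1: ref 2 -> FAULT, frames=[4,2,-] (faults so far: 2)
  step 2: ref 6 -> FAULT, frames=[4,2,6] (faults so far: 3)
  step 3: ref 2 -> HIT, frames=[4,2,6] (faults so far: 3)
  step 4: ref 6 -> HIT, frames=[4,2,6] (faults so far: 3)
  step 5: ref 5 -> FAULT, evict 4, frames=[5,2,6] (faults so far: 4)
  step 6: ref 5 -> HIT, frames=[5,2,6] (faults so far: 4)
  step 7: ref 7 -> FAULT, evict 2, frames=[5,7,6] (faults so far: 5)
  step 8: ref 6 -> HIT, frames=[5,7,6] (faults so far: 5)
  step 9: ref 7 -> HIT, frames=[5,7,6] (faults so far: 5)
  step 10: ref 4 -> FAULT, evict 6, frames=[5,7,4] (faults so far: 6)
  step 11: ref 7 -> HIT, frames=[5,7,4] (faults so far: 6)
  step 12: ref 7 -> HIT, frames=[5,7,4] (faults so far: 6)
  FIFO total faults: 6
--- LRU ---
  step 0: ref 4 -> FAULT, frames=[4,-,-] (faults so far: 1)
  step 1: ref 2 -> FAULT, frames=[4,2,-] (faults so far: 2)
  step 2: ref 6 -> FAULT, frames=[4,2,6] (faults so far: 3)
  step 3: ref 2 -> HIT, frames=[4,2,6] (faults so far: 3)
  step 4: ref 6 -> HIT, frames=[4,2,6] (faults so far: 3)
  step 5: ref 5 -> FAULT, evict 4, frames=[5,2,6] (faults so far: 4)
  step 6: ref 5 -> HIT, frames=[5,2,6] (faults so far: 4)
  step 7: ref 7 -> FAULT, evict 2, frames=[5,7,6] (faults so far: 5)
  step 8: ref 6 -> HIT, frames=[5,7,6] (faults so far: 5)
  step 9: ref 7 -> HIT, frames=[5,7,6] (faults so far: 5)
  step 10: ref 4 -> FAULT, evict 5, frames=[4,7,6] (faults so far: 6)
  step 11: ref 7 -> HIT, frames=[4,7,6] (faults so far: 6)
  step 12: ref 7 -> HIT, frames=[4,7,6] (faults so far: 6)
  LRU total faults: 6
--- Optimal ---
  step 0: ref 4 -> FAULT, frames=[4,-,-] (faults so far: 1)
  step 1: ref 2 -> FAULT, frames=[4,2,-] (faults so far: 2)
  step 2: ref 6 -> FAULT, frames=[4,2,6] (faults so far: 3)
  step 3: ref 2 -> HIT, frames=[4,2,6] (faults so far: 3)
  step 4: ref 6 -> HIT, frames=[4,2,6] (faults so far: 3)
  step 5: ref 5 -> FAULT, evict 2, frames=[4,5,6] (faults so far: 4)
  step 6: ref 5 -> HIT, frames=[4,5,6] (faults so far: 4)
  step 7: ref 7 -> FAULT, evict 5, frames=[4,7,6] (faults so far: 5)
  step 8: ref 6 -> HIT, frames=[4,7,6] (faults so far: 5)
  step 9: ref 7 -> HIT, frames=[4,7,6] (faults so far: 5)
  step 10: ref 4 -> HIT, frames=[4,7,6] (faults so far: 5)
  step 11: ref 7 -> HIT, frames=[4,7,6] (faults so far: 5)
  step 12: ref 7 -> HIT, frames=[4,7,6] (faults so far: 5)
  Optimal total faults: 5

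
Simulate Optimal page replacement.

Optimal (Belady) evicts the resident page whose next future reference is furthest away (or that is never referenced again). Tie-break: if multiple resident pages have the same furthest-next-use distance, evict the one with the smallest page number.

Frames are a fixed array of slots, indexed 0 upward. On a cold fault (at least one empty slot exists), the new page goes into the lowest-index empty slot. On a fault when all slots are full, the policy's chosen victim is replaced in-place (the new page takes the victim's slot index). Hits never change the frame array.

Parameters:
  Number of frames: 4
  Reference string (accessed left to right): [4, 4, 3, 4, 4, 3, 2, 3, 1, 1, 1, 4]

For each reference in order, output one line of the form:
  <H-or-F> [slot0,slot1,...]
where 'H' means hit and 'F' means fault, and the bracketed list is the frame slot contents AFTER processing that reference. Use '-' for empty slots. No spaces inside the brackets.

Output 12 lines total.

F [4,-,-,-]
H [4,-,-,-]
F [4,3,-,-]
H [4,3,-,-]
H [4,3,-,-]
H [4,3,-,-]
F [4,3,2,-]
H [4,3,2,-]
F [4,3,2,1]
H [4,3,2,1]
H [4,3,2,1]
H [4,3,2,1]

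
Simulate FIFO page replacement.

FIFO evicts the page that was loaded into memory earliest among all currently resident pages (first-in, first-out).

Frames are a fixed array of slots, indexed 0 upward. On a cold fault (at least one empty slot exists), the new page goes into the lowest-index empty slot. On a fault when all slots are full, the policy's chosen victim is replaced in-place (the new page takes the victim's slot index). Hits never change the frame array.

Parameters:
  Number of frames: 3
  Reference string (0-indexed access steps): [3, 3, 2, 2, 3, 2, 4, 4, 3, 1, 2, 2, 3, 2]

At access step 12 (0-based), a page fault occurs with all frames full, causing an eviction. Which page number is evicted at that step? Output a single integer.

Answer: 2

Derivation:
Step 0: ref 3 -> FAULT, frames=[3,-,-]
Step 1: ref 3 -> HIT, frames=[3,-,-]
Step 2: ref 2 -> FAULT, frames=[3,2,-]
Step 3: ref 2 -> HIT, frames=[3,2,-]
Step 4: ref 3 -> HIT, frames=[3,2,-]
Step 5: ref 2 -> HIT, frames=[3,2,-]
Step 6: ref 4 -> FAULT, frames=[3,2,4]
Step 7: ref 4 -> HIT, frames=[3,2,4]
Step 8: ref 3 -> HIT, frames=[3,2,4]
Step 9: ref 1 -> FAULT, evict 3, frames=[1,2,4]
Step 10: ref 2 -> HIT, frames=[1,2,4]
Step 11: ref 2 -> HIT, frames=[1,2,4]
Step 12: ref 3 -> FAULT, evict 2, frames=[1,3,4]
At step 12: evicted page 2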